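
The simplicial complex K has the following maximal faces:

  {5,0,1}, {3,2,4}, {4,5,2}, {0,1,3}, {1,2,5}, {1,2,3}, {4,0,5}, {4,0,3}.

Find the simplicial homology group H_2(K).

H_2 = Z.

Fix the vertex order 0 < 1 < 2 < 3 < 4 < 5 and write every simplex with vertices in increasing order. Then dim K = 2 and the simplices of K are:

  0-simplices (6): [0], [1], [2], [3], [4], [5]
  1-simplices (12): [0,1], [0,3], [0,4], [0,5], [1,2], [1,3], [1,5], [2,3], [2,4], [2,5], [3,4], [4,5]
  2-simplices (8): [0,1,3], [0,1,5], [0,3,4], [0,4,5], [1,2,3], [1,2,5], [2,3,4], [2,4,5]

so the chain groups are C_0 ≅ Z^6, C_1 ≅ Z^12, C_2 ≅ Z^8.

∂_1: C_1 → C_0 is given by ∂[p,q] = [q] − [p]. For instance
  ∂[1,3] = [3] − [1].
As a 6×12 matrix over Z this has rank 5, with invariant factors (1,1,1,1,1).

Boundary ∂_2: C_2 → C_1 sends each 2-simplex [p,q,r] to [q,r] − [p,r] + [p,q]. For instance
  ∂[0,1,5] = [1,5] − [0,5] + [0,1],
  ∂[2,3,4] = [3,4] − [2,4] + [2,3].
This gives a 12×8 integer matrix of rank 7; reducing to Smith normal form yields diagonal entries (1,1,1,1,1,1,1).

Now H_k = ker ∂_k / im ∂_{k+1}, so:

  H_2: rank ker ∂_2 − rank ∂_3 = (8 − 7) − 0 = 1, and there is no ∂_3, so H_2 ≅ Z.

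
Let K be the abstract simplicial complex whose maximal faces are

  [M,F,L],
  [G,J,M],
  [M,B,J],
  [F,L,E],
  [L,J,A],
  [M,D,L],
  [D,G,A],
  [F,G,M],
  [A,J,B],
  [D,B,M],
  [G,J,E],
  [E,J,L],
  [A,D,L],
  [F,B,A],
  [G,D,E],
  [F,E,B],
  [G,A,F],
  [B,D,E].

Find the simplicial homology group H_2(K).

H_2 = Z.

Order the vertices as A < B < D < E < F < G < J < L < M. Listing each simplex with vertices in this order, K has dimension 2 with simplices:

  0-simplices (9): A, B, D, E, F, G, J, L, M
  1-simplices (27): AB, AD, AF, AG, AJ, AL, BD, BE, BF, BJ, BM, DE, DG, DL, DM, EF, EG, EJ, EL, FG, FL, FM, GJ, GM, JL, JM, LM
  2-simplices (18): ABF, ABJ, ADG, ADL, AFG, AJL, BDE, BDM, BEF, BJM, DEG, DLM, EFL, EGJ, EJL, FGM, FLM, GJM

Hence C_0 ≅ Z^9, C_1 ≅ Z^27, C_2 ≅ Z^18.

Boundary ∂_1: C_1 → C_0 is given by ∂[p,q] = [q] − [p].
As a 9×27 matrix over Z this has rank 8, with invariant factors (1,1,1,1,1,1,1,1).

∂_2: C_2 → C_1 sends each 2-simplex [p,q,r] to [q,r] − [p,r] + [p,q]. For instance
  ∂DLM = LM − DM + DL,
  ∂GJM = JM − GM + GJ.
The resulting 27×18 matrix has rank 17, and its Smith normal form has invariant factors (1,1,1,1,1,1,1,1,1,1,1,1,1,1,1,1,1).

Reading off H_k = ker ∂_k / im ∂_{k+1}:

  H_2: rank ker ∂_2 − rank ∂_3 = (18 − 17) − 0 = 1, and there is no ∂_3, so H_2 = Z.

(K is a triangulation of the torus T^2.)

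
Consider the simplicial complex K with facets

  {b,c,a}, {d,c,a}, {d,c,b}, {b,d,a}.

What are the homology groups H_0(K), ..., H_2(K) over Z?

H_0 ≅ Z,  H_1 = 0,  H_2 ≅ Z.

K has 4 vertices, 6 edges, 4 triangles.
rank ∂_0 = 0, rank ∂_1 = 3 ⇒ b_0 = 4 − 0 − 3 = 1; all invariant factors of ∂_1 are 1 so no torsion. So H_0 ≅ Z.
rank ∂_1 = 3, rank ∂_2 = 3 ⇒ b_1 = 6 − 3 − 3 = 0; all invariant factors of ∂_2 are 1 so no torsion. So H_1 ≅ 0.
rank ∂_2 = 3, rank ∂_3 = 0 ⇒ b_2 = 4 − 3 − 0 = 1. So H_2 ≅ Z.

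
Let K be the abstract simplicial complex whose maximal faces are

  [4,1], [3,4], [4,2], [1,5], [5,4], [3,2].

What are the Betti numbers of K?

b_0 = 1, b_1 = 2.

We work with the vertex ordering 1 < 2 < 3 < 4 < 5. The simplices of K, each written with vertices in increasing order, are:

  0-simplices (5): [1], [2], [3], [4], [5]
  1-simplices (6): [1,4], [1,5], [2,3], [2,4], [3,4], [4,5]

Hence C_0 ≅ Z^5, C_1 ≅ Z^6.

Boundary ∂_1: C_1 → C_0 is given by ∂[p,q] = [q] − [p].
This gives a 5×6 integer matrix of rank 4; reducing to Smith normal form yields diagonal entries (1,1,1,1).

Reading off H_k = ker ∂_k / im ∂_{k+1}:

  H_0: rank C_0 − rank ∂_1 = 5 − 4 = 1, and the invariant factors of ∂_1 are all 1, so H_0 = Z.
  H_1: rank ker ∂_1 − rank ∂_2 = (6 − 4) − 0 = 2, and there is no ∂_2, so H_1 = Z^2.

As a check, the Euler characteristic is 5 − 6 = -1, which agrees with 1 − 2 = -1.

Hence the Betti numbers are b_0 = 1, b_1 = 2.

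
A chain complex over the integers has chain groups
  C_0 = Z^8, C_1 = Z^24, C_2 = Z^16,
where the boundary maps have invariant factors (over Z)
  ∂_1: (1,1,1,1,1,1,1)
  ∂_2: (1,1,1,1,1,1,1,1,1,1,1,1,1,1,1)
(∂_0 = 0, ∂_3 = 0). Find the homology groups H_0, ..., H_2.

H_0: b_0 = 8 − 0 − 7 = 1; torsion from ∂_1 factors > 1: none. So H_0 = Z.
H_1: b_1 = 24 − 7 − 15 = 2; torsion from ∂_2 factors > 1: none. So H_1 = Z^2.
H_2: b_2 = 16 − 15 − 0 = 1; torsion from ∂_3 factors > 1: none. So H_2 = Z.

H_0 = Z,  H_1 = Z^2,  H_2 = Z.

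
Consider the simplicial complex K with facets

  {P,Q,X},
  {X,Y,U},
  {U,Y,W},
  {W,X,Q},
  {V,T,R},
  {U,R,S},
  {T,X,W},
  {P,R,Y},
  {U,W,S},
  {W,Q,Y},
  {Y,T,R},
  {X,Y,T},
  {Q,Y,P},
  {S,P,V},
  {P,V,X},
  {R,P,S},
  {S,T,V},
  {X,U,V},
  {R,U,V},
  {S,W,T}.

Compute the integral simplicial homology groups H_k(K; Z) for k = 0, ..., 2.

Take the total order P < Q < R < S < T < U < V < W < X < Y on the vertex set. Then K (dimension 2) consists of the simplices:

  0-simplices (10): P, Q, R, S, T, U, V, W, X, Y
  1-simplices (30): PQ, PR, PS, PV, PX, PY, QW, QX, QY, RS, RT, RU, RV, RY, ST, SU, SV, SW, TV, TW, TX, TY, UV, UW, UX, UY, VX, WX, WY, XY
  2-simplices (20): PQX, PQY, PRS, PRY, PSV, PVX, QWX, QWY, RSU, RTV, RTY, RUV, STV, STW, SUW, TWX, TXY, UVX, UWY, UXY

giving chain groups C_0 ≅ Z^10, C_1 ≅ Z^30, C_2 ≅ Z^20.

Boundary ∂_1: C_1 → C_0 sends each edge [p,q] (with p < q) to q − p. For instance
  ∂UX = X − U.
The resulting 10×30 matrix has rank 9, and its Smith normal form has invariant factors (1,1,1,1,1,1,1,1,1).

The boundary map ∂_2: C_2 → C_1 sends each 2-simplex [p,q,r] to [q,r] − [p,r] + [p,q]. For instance
  ∂TXY = XY − TY + TX,
  ∂SUW = UW − SW + SU.
As a 30×20 matrix over Z this has rank 20, with invariant factors (1,1,1,1,1,1,1,1,1,1,1,1,1,1,1,1,1,1,1,2).

From H_k ≅ ker(∂_k) / im(∂_{k+1}) we obtain:

  H_0: rank C_0 − rank ∂_1 = 10 − 9 = 1, and the invariant factors of ∂_1 are all 1, so H_0 ≅ Z.
  H_1: rank ker ∂_1 − rank ∂_2 = (30 − 9) − 20 = 1, and ∂_2 has invariant factor 2 > 1, so H_1 ≅ Z × Z/2.
  H_2: rank ker ∂_2 − rank ∂_3 = (20 − 20) − 0 = 0, and there is no ∂_3, so H_2 ≅ 0.

H_0 = Z,  H_1 = Z × Z/2,  H_2 = 0.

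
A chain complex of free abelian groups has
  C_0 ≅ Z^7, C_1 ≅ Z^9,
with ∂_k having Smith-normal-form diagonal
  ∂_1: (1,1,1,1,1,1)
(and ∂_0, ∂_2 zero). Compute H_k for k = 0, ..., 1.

H_0 ≅ Z,  H_1 ≅ Z^3.

H_0: b_0 = 7 − 0 − 6 = 1; torsion from ∂_1 factors > 1: none. So H_0 ≅ Z.
H_1: b_1 = 9 − 6 − 0 = 3; torsion from ∂_2 factors > 1: none. So H_1 ≅ Z^3.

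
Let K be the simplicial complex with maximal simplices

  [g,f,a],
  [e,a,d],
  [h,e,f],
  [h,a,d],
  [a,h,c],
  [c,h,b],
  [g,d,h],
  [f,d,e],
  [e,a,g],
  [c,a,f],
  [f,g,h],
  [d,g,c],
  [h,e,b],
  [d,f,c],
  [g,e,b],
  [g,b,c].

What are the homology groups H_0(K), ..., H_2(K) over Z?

We work with the vertex ordering a < b < c < d < e < f < g < h. The simplices of K, each written with vertices in increasing order, are:

  0-simplices (8): a, b, c, d, e, f, g, h
  1-simplices (24): ac, ad, ae, af, ag, ah, bc, be, bg, bh, cd, cf, cg, ch, de, df, dg, dh, ef, eg, eh, fg, fh, gh
  2-simplices (16): acf, ach, ade, adh, aeg, afg, bcg, bch, beg, beh, cdf, cdg, def, dgh, efh, fgh

Hence C_0 ≅ Z^8, C_1 ≅ Z^24, C_2 ≅ Z^16.

Boundary ∂_1: C_1 → C_0 maps an edge to its endpoints' difference, ∂[p,q] = q − p. For instance
  ∂cg = g − c.
The resulting 8×24 matrix has rank 7, and its Smith normal form has invariant factors (1,1,1,1,1,1,1).

Boundary ∂_2: C_2 → C_1 sends each 2-simplex [p,q,r] to [q,r] − [p,r] + [p,q]. For instance
  ∂acf = cf − af + ac,
  ∂ade = de − ae + ad.
The 24×16 boundary matrix has rank 15 and Smith normal form diag(1,1,1,1,1,1,1,1,1,1,1,1,1,1,1).

Reading off H_k = ker ∂_k / im ∂_{k+1}:

  H_0: rank C_0 − rank ∂_1 = 8 − 7 = 1, and the invariant factors of ∂_1 are all 1, so H_0 = Z.
  H_1: rank ker ∂_1 − rank ∂_2 = (24 − 7) − 15 = 2, and the invariant factors of ∂_2 are all 1, so H_1 = Z^2.
  H_2: rank ker ∂_2 − rank ∂_3 = (16 − 15) − 0 = 1, and there is no ∂_3, so H_2 = Z.

(K is a triangulation of the torus T^2.)

H_0 ≅ Z,  H_1 ≅ Z^2,  H_2 ≅ Z.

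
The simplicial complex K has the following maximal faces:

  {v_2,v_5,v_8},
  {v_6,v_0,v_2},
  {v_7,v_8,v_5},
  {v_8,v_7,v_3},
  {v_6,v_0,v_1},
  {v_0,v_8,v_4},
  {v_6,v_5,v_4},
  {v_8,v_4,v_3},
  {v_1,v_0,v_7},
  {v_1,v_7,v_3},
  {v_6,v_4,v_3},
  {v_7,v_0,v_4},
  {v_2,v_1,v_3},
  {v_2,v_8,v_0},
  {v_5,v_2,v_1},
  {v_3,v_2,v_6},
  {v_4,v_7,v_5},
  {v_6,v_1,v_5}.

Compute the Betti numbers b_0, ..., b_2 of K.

b_0 = 1, b_1 = 1, b_2 = 0.

Fix the vertex order v_0 < v_1 < v_2 < v_3 < v_4 < v_5 < v_6 < v_7 < v_8 and write every simplex with vertices in increasing order. Then dim K = 2 and the simplices of K are:

  0-simplices (9): [v_0], [v_1], [v_2], [v_3], [v_4], [v_5], [v_6], [v_7], [v_8]
  1-simplices (27): (27 of them)
  2-simplices (18): (18 of them)

Hence C_0 ≅ Z^9, C_1 ≅ Z^27, C_2 ≅ Z^18.

∂_1: C_1 → C_0 is given by ∂[p,q] = [q] − [p]. For instance
  ∂[v_0,v_7] = [v_7] − [v_0].
As a 9×27 matrix over Z this has rank 8, with invariant factors (1,1,1,1,1,1,1,1).

Boundary ∂_2: C_2 → C_1 maps a triangle to the signed sum of its edges. For instance
  ∂[v_3,v_4,v_6] = [v_4,v_6] − [v_3,v_6] + [v_3,v_4],
  ∂[v_2,v_5,v_8] = [v_5,v_8] − [v_2,v_8] + [v_2,v_5].
The resulting 27×18 matrix has rank 18, and its Smith normal form has invariant factors (1,1,1,1,1,1,1,1,1,1,1,1,1,1,1,1,1,2).

From H_k ≅ ker(∂_k) / im(∂_{k+1}) we obtain:

  H_0: rank C_0 − rank ∂_1 = 9 − 8 = 1, and the invariant factors of ∂_1 are all 1, so H_0 = Z.
  H_1: rank ker ∂_1 − rank ∂_2 = (27 − 8) − 18 = 1, and ∂_2 has invariant factor 2 > 1, so H_1 = Z ⊕ Z_2.
  H_2: rank ker ∂_2 − rank ∂_3 = (18 − 18) − 0 = 0, and there is no ∂_3, so H_2 = 0.

Hence the Betti numbers are b_0 = 1, b_1 = 1, b_2 = 0.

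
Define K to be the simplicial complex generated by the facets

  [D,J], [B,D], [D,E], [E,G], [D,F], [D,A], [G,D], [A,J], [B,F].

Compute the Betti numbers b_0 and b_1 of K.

b_0 = 1, b_1 = 3.

Take the total order A < B < D < E < F < G < J on the vertex set. Then K (dimension 1) consists of the simplices:

  0-simplices (7): A, B, D, E, F, G, J
  1-simplices (9): AD, AJ, BD, BF, DE, DF, DG, DJ, EG

giving chain groups C_0 ≅ Z^7, C_1 ≅ Z^9.

∂_1: C_1 → C_0 maps an edge to its endpoints' difference, ∂[p,q] = q − p. For instance
  ∂AJ = J − A.
The resulting 7×9 matrix has rank 6, and its Smith normal form has invariant factors (1,1,1,1,1,1).

Computing H_k = (kernel of ∂_k) / (image of ∂_{k+1}):

  H_0: rank C_0 − rank ∂_1 = 7 − 6 = 1, and the invariant factors of ∂_1 are all 1, so H_0 ≅ Z.
  H_1: rank ker ∂_1 − rank ∂_2 = (9 − 6) − 0 = 3, and there is no ∂_2, so H_1 ≅ Z^3.

As a check, the Euler characteristic is 7 − 9 = -2, which agrees with 1 − 3 = -2.
(K is a triangulation of a wedge of 3 circles.)

Hence the Betti numbers are b_0 = 1, b_1 = 3.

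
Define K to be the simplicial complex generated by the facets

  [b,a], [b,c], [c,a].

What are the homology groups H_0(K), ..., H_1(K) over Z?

H_0 ≅ Z,  H_1 ≅ Z.

Take the total order a < b < c on the vertex set. Then K (dimension 1) consists of the simplices:

  0-simplices (3): a, b, c
  1-simplices (3): ab, ac, bc

so the chain groups are C_0 ≅ Z^3, C_1 ≅ Z^3.

The boundary map ∂_1: C_1 → C_0 sends each edge [p,q] (with p < q) to q − p.
The resulting 3×3 matrix has rank 2, and its Smith normal form has invariant factors (1,1).

Reading off H_k = ker ∂_k / im ∂_{k+1}:

  H_0: rank C_0 − rank ∂_1 = 3 − 2 = 1, and the invariant factors of ∂_1 are all 1, so H_0 = Z.
  H_1: rank ker ∂_1 − rank ∂_2 = (3 − 2) − 0 = 1, and there is no ∂_2, so H_1 = Z.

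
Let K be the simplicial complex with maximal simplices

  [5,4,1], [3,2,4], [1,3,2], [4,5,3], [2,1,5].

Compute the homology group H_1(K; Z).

H_1 ≅ Z.

Fix the vertex order 1 < 2 < 3 < 4 < 5 and write every simplex with vertices in increasing order. Then dim K = 2 and the simplices of K are:

  0-simplices (5): [1], [2], [3], [4], [5]
  1-simplices (10): [1,2], [1,3], [1,4], [1,5], [2,3], [2,4], [2,5], [3,4], [3,5], [4,5]
  2-simplices (5): [1,2,3], [1,2,5], [1,4,5], [2,3,4], [3,4,5]

giving chain groups C_0 ≅ Z^5, C_1 ≅ Z^10, C_2 ≅ Z^5.

The boundary map ∂_1: C_1 → C_0 maps an edge to its endpoints' difference, ∂[p,q] = q − p. For instance
  ∂[2,5] = [5] − [2].
The 5×10 boundary matrix has rank 4 and Smith normal form diag(1,1,1,1).

∂_2: C_2 → C_1 sends each 2-simplex [p,q,r] to [q,r] − [p,r] + [p,q]. For instance
  ∂[1,2,3] = [2,3] − [1,3] + [1,2],
  ∂[1,4,5] = [4,5] − [1,5] + [1,4].
This gives a 10×5 integer matrix of rank 5; reducing to Smith normal form yields diagonal entries (1,1,1,1,1).

Now H_k = ker ∂_k / im ∂_{k+1}, so:

  H_1: rank ker ∂_1 − rank ∂_2 = (10 − 4) − 5 = 1, and the invariant factors of ∂_2 are all 1, so H_1 = Z.

(K is a triangulation of the Möbius band.)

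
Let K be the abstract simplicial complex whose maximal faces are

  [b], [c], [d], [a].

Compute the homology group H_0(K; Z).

H_0 ≅ Z^4.

K has 4 vertices.
rank ∂_0 = 0, rank ∂_1 = 0 ⇒ b_0 = 4 − 0 − 0 = 4. So H_0 ≅ Z^4.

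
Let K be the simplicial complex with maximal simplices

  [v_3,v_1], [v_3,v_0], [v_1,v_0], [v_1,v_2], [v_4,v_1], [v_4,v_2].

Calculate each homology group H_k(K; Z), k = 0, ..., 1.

Take the total order v_0 < v_1 < v_2 < v_3 < v_4 on the vertex set. Then K (dimension 1) consists of the simplices:

  0-simplices (5): [v_0], [v_1], [v_2], [v_3], [v_4]
  1-simplices (6): [v_0,v_1], [v_0,v_3], [v_1,v_2], [v_1,v_3], [v_1,v_4], [v_2,v_4]

Hence C_0 ≅ Z^5, C_1 ≅ Z^6.

∂_1: C_1 → C_0 maps an edge to its endpoints' difference, ∂[p,q] = q − p. For instance
  ∂[v_1,v_3] = [v_3] − [v_1].
As a 5×6 matrix over Z this has rank 4, with invariant factors (1,1,1,1).

Reading off H_k = ker ∂_k / im ∂_{k+1}:

  H_0: rank C_0 − rank ∂_1 = 5 − 4 = 1, and the invariant factors of ∂_1 are all 1, so H_0 ≅ Z.
  H_1: rank ker ∂_1 − rank ∂_2 = (6 − 4) − 0 = 2, and there is no ∂_2, so H_1 ≅ Z^2.

H_0 = Z,  H_1 = Z^2.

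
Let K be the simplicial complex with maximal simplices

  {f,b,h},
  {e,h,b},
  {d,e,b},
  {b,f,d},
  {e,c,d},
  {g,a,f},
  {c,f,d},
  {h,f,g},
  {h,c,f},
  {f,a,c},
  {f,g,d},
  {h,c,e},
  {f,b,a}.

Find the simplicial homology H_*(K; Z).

H_0 = Z,  H_1 = 0,  H_2 = Z.

Take the total order a < b < c < d < e < f < g < h on the vertex set. Then K (dimension 2) consists of the simplices:

  0-simplices (8): a, b, c, d, e, f, g, h
  1-simplices (19): ab, ac, af, ag, bd, be, bf, bh, cd, ce, cf, ch, de, df, dg, eh, fg, fh, gh
  2-simplices (13): abf, acf, afg, bde, bdf, beh, bfh, cde, cdf, ceh, cfh, dfg, fgh

giving chain groups C_0 ≅ Z^8, C_1 ≅ Z^19, C_2 ≅ Z^13.

The boundary map ∂_1: C_1 → C_0 maps an edge to its endpoints' difference, ∂[p,q] = q − p. For instance
  ∂fh = h − f.
The 8×19 boundary matrix has rank 7 and Smith normal form diag(1,1,1,1,1,1,1).

∂_2: C_2 → C_1 maps a triangle to the signed sum of its edges. For instance
  ∂acf = cf − af + ac,
  ∂beh = eh − bh + be.
This gives a 19×13 integer matrix of rank 12; reducing to Smith normal form yields diagonal entries (1,1,1,1,1,1,1,1,1,1,1,1).

Reading off H_k = ker ∂_k / im ∂_{k+1}:

  H_0: rank C_0 − rank ∂_1 = 8 − 7 = 1, and the invariant factors of ∂_1 are all 1, so H_0 = Z.
  H_1: rank ker ∂_1 − rank ∂_2 = (19 − 7) − 12 = 0, and the invariant factors of ∂_2 are all 1, so H_1 = 0.
  H_2: rank ker ∂_2 − rank ∂_3 = (13 − 12) − 0 = 1, and there is no ∂_3, so H_2 = Z.

As a check, the Euler characteristic is 8 − 19 + 13 = 2, which agrees with 1 − 0 + 1 = 2.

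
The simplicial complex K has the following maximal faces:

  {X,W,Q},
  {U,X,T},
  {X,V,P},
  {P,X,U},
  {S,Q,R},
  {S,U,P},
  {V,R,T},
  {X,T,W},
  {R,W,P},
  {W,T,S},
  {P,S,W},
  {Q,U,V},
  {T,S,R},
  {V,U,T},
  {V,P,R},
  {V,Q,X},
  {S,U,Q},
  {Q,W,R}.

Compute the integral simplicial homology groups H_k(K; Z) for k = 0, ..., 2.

K has 9 vertices, 27 edges, 18 triangles.
rank ∂_0 = 0, rank ∂_1 = 8 ⇒ b_0 = 9 − 0 − 8 = 1; all invariant factors of ∂_1 are 1 so no torsion. So H_0 ≅ Z.
rank ∂_1 = 8, rank ∂_2 = 18 ⇒ b_1 = 27 − 8 − 18 = 1; ∂_2 has invariant factor(s) [2] giving torsion. So H_1 ≅ Z ⊕ Z_2.
rank ∂_2 = 18, rank ∂_3 = 0 ⇒ b_2 = 18 − 18 − 0 = 0. So H_2 ≅ 0.

H_0 = Z,  H_1 = Z ⊕ Z_2,  H_2 = 0.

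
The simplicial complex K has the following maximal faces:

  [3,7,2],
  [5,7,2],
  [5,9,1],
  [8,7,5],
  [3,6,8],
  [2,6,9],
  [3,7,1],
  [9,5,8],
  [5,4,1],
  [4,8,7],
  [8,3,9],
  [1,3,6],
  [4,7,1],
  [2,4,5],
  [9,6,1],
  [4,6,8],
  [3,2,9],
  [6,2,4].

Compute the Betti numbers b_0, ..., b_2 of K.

Order the vertices as 1 < 2 < 3 < 4 < 5 < 6 < 7 < 8 < 9. Listing each simplex with vertices in this order, K has dimension 2 with simplices:

  0-simplices (9): [1], [2], [3], [4], [5], [6], [7], [8], [9]
  1-simplices (27): (27 of them)
  2-simplices (18): [1,3,6], [1,3,7], [1,4,5], [1,4,7], [1,5,9], [1,6,9], [2,3,7], [2,3,9], [2,4,5], [2,4,6], [2,5,7], [2,6,9], [3,6,8], [3,8,9], [4,6,8], [4,7,8], [5,7,8], [5,8,9]

Hence C_0 ≅ Z^9, C_1 ≅ Z^27, C_2 ≅ Z^18.

The boundary map ∂_1: C_1 → C_0 sends each edge [p,q] (with p < q) to q − p. For instance
  ∂[3,9] = [9] − [3].
The resulting 9×27 matrix has rank 8, and its Smith normal form has invariant factors (1,1,1,1,1,1,1,1).

Boundary ∂_2: C_2 → C_1 acts by ∂[p,q,r] = [q,r] − [p,r] + [p,q]. For instance
  ∂[1,3,7] = [3,7] − [1,7] + [1,3],
  ∂[1,4,7] = [4,7] − [1,7] + [1,4].
This gives a 27×18 integer matrix of rank 18; reducing to Smith normal form yields diagonal entries (1,1,1,1,1,1,1,1,1,1,1,1,1,1,1,1,1,2).

Computing H_k = (kernel of ∂_k) / (image of ∂_{k+1}):

  H_0: rank C_0 − rank ∂_1 = 9 − 8 = 1, and the invariant factors of ∂_1 are all 1, so H_0 ≅ Z.
  H_1: rank ker ∂_1 − rank ∂_2 = (27 − 8) − 18 = 1, and ∂_2 has invariant factor 2 > 1, so H_1 ≅ Z ⊕ Z_2.
  H_2: rank ker ∂_2 − rank ∂_3 = (18 − 18) − 0 = 0, and there is no ∂_3, so H_2 ≅ 0.

Hence the Betti numbers are b_0 = 1, b_1 = 1, b_2 = 0.

b_0 = 1, b_1 = 1, b_2 = 0.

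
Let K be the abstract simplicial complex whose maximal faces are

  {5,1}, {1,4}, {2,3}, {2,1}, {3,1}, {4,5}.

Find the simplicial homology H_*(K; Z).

Fix the vertex order 1 < 2 < 3 < 4 < 5 and write every simplex with vertices in increasing order. Then dim K = 1 and the simplices of K are:

  0-simplices (5): [1], [2], [3], [4], [5]
  1-simplices (6): [1,2], [1,3], [1,4], [1,5], [2,3], [4,5]

giving chain groups C_0 ≅ Z^5, C_1 ≅ Z^6.

Boundary ∂_1: C_1 → C_0 maps an edge to its endpoints' difference, ∂[p,q] = q − p.
The resulting 5×6 matrix has rank 4, and its Smith normal form has invariant factors (1,1,1,1).

From H_k ≅ ker(∂_k) / im(∂_{k+1}) we obtain:

  H_0: rank C_0 − rank ∂_1 = 5 − 4 = 1, and the invariant factors of ∂_1 are all 1, so H_0 = Z.
  H_1: rank ker ∂_1 − rank ∂_2 = (6 − 4) − 0 = 2, and there is no ∂_2, so H_1 = Z^2.

H_0 = Z,  H_1 = Z^2.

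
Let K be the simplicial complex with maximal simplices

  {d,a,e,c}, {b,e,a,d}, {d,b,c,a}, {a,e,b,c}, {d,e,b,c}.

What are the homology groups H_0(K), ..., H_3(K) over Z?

We work with the vertex ordering a < b < c < d < e. The simplices of K, each written with vertices in increasing order, are:

  0-simplices (5): a, b, c, d, e
  1-simplices (10): ab, ac, ad, ae, bc, bd, be, cd, ce, de
  2-simplices (10): abc, abd, abe, acd, ace, ade, bcd, bce, bde, cde
  3-simplices (5): abcd, abce, abde, acde, bcde

so the chain groups are C_0 ≅ Z^5, C_1 ≅ Z^10, C_2 ≅ Z^10, C_3 ≅ Z^5.

∂_1: C_1 → C_0 sends each edge [p,q] (with p < q) to q − p. For instance
  ∂ce = e − c.
The 5×10 boundary matrix has rank 4 and Smith normal form diag(1,1,1,1).

∂_2: C_2 → C_1 acts by ∂[p,q,r] = [q,r] − [p,r] + [p,q]. For instance
  ∂ade = de − ae + ad,
  ∂acd = cd − ad + ac.
The 10×10 boundary matrix has rank 6 and Smith normal form diag(1,1,1,1,1,1).

Boundary ∂_3: C_3 → C_2 sends each 3-simplex σ to the alternating sum Σ_i (−1)^i (σ with its i-th vertex removed). For instance
  ∂abcd = bcd − acd + abd − abc,
  ∂abde = bde − ade + abe − abd.
This gives a 10×5 integer matrix of rank 4; reducing to Smith normal form yields diagonal entries (1,1,1,1).

From H_k ≅ ker(∂_k) / im(∂_{k+1}) we obtain:

  H_0: rank C_0 − rank ∂_1 = 5 − 4 = 1, and the invariant factors of ∂_1 are all 1, so H_0 = Z.
  H_1: rank ker ∂_1 − rank ∂_2 = (10 − 4) − 6 = 0, and the invariant factors of ∂_2 are all 1, so H_1 = 0.
  H_2: rank ker ∂_2 − rank ∂_3 = (10 − 6) − 4 = 0, and the invariant factors of ∂_3 are all 1, so H_2 = 0.
  H_3: rank ker ∂_3 − rank ∂_4 = (5 − 4) − 0 = 1, and there is no ∂_4, so H_3 = Z.

(K is a triangulation of the 3-sphere S^3.)

H_0 = Z,  H_1 = 0,  H_2 = 0,  H_3 = Z.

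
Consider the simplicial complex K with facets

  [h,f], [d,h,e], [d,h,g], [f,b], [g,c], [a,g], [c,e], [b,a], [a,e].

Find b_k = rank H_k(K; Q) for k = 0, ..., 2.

b_0 = 1, b_1 = 3, b_2 = 0.

Fix the vertex order a < b < c < d < e < f < g < h and write every simplex with vertices in increasing order. Then dim K = 2 and the simplices of K are:

  0-simplices (8): a, b, c, d, e, f, g, h
  1-simplices (12): ab, ae, ag, bf, ce, cg, de, dg, dh, eh, fh, gh
  2-simplices (2): deh, dgh

Hence C_0 ≅ Z^8, C_1 ≅ Z^12, C_2 ≅ Z^2.

Boundary ∂_1: C_1 → C_0 sends each edge [p,q] (with p < q) to q − p. For instance
  ∂bf = f − b.
The resulting 8×12 matrix has rank 7, and its Smith normal form has invariant factors (1,1,1,1,1,1,1).

Boundary ∂_2: C_2 → C_1 acts by ∂[p,q,r] = [q,r] − [p,r] + [p,q]. For instance
  ∂deh = eh − dh + de,
  ∂dgh = gh − dh + dg.
The 12×2 boundary matrix has rank 2 and Smith normal form diag(1,1).

Reading off H_k = ker ∂_k / im ∂_{k+1}:

  H_0: rank C_0 − rank ∂_1 = 8 − 7 = 1, and the invariant factors of ∂_1 are all 1, so H_0 ≅ Z.
  H_1: rank ker ∂_1 − rank ∂_2 = (12 − 7) − 2 = 3, and the invariant factors of ∂_2 are all 1, so H_1 ≅ Z^3.
  H_2: rank ker ∂_2 − rank ∂_3 = (2 − 2) − 0 = 0, and there is no ∂_3, so H_2 ≅ 0.

Hence the Betti numbers are b_0 = 1, b_1 = 3, b_2 = 0.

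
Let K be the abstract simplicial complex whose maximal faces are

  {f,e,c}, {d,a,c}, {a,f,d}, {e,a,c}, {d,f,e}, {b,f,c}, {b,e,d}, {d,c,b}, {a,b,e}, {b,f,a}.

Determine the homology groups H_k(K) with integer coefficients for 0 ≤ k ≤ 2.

H_0 = Z,  H_1 = Z/2Z,  H_2 = 0.

We work with the vertex ordering a < b < c < d < e < f. The simplices of K, each written with vertices in increasing order, are:

  0-simplices (6): a, b, c, d, e, f
  1-simplices (15): ab, ac, ad, ae, af, bc, bd, be, bf, cd, ce, cf, de, df, ef
  2-simplices (10): abe, abf, acd, ace, adf, bcd, bcf, bde, cef, def

Hence C_0 ≅ Z^6, C_1 ≅ Z^15, C_2 ≅ Z^10.

∂_1: C_1 → C_0 maps an edge to its endpoints' difference, ∂[p,q] = q − p. For instance
  ∂bf = f − b.
The 6×15 boundary matrix has rank 5 and Smith normal form diag(1,1,1,1,1).

Boundary ∂_2: C_2 → C_1 acts by ∂[p,q,r] = [q,r] − [p,r] + [p,q]. For instance
  ∂bde = de − be + bd,
  ∂cef = ef − cf + ce.
This gives a 15×10 integer matrix of rank 10; reducing to Smith normal form yields diagonal entries (1,1,1,1,1,1,1,1,1,2).

Now H_k = ker ∂_k / im ∂_{k+1}, so:

  H_0: rank C_0 − rank ∂_1 = 6 − 5 = 1, and the invariant factors of ∂_1 are all 1, so H_0 ≅ Z.
  H_1: rank ker ∂_1 − rank ∂_2 = (15 − 5) − 10 = 0, and ∂_2 has invariant factor 2 > 1, so H_1 ≅ Z/2Z.
  H_2: rank ker ∂_2 − rank ∂_3 = (10 − 10) − 0 = 0, and there is no ∂_3, so H_2 ≅ 0.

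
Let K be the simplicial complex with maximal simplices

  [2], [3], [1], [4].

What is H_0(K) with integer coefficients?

H_0 = Z^4.

Take the total order 1 < 2 < 3 < 4 on the vertex set. Then K (dimension 0) consists of the simplices:

  0-simplices (4): [1], [2], [3], [4]

Hence C_0 ≅ Z^4.

Computing H_k = (kernel of ∂_k) / (image of ∂_{k+1}):

  H_0: rank C_0 − rank ∂_1 = 4 − 0 = 4, and there is no ∂_1, so H_0 = Z^4.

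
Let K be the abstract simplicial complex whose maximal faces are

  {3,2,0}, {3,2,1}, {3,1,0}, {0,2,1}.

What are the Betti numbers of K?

Take the total order 0 < 1 < 2 < 3 on the vertex set. Then K (dimension 2) consists of the simplices:

  0-simplices (4): [0], [1], [2], [3]
  1-simplices (6): [0,1], [0,2], [0,3], [1,2], [1,3], [2,3]
  2-simplices (4): [0,1,2], [0,1,3], [0,2,3], [1,2,3]

so the chain groups are C_0 ≅ Z^4, C_1 ≅ Z^6, C_2 ≅ Z^4.

Boundary ∂_1: C_1 → C_0 maps an edge to its endpoints' difference, ∂[p,q] = q − p.
The 4×6 boundary matrix has rank 3 and Smith normal form diag(1,1,1).

∂_2: C_2 → C_1 maps a triangle to the signed sum of its edges. For instance
  ∂[0,1,2] = [1,2] − [0,2] + [0,1],
  ∂[0,2,3] = [2,3] − [0,3] + [0,2].
As a 6×4 matrix over Z this has rank 3, with invariant factors (1,1,1).

Reading off H_k = ker ∂_k / im ∂_{k+1}:

  H_0: rank C_0 − rank ∂_1 = 4 − 3 = 1, and the invariant factors of ∂_1 are all 1, so H_0 = Z.
  H_1: rank ker ∂_1 − rank ∂_2 = (6 − 3) − 3 = 0, and the invariant factors of ∂_2 are all 1, so H_1 = 0.
  H_2: rank ker ∂_2 − rank ∂_3 = (4 − 3) − 0 = 1, and there is no ∂_3, so H_2 = Z.

Hence the Betti numbers are b_0 = 1, b_1 = 0, b_2 = 1.

b_0 = 1, b_1 = 0, b_2 = 1.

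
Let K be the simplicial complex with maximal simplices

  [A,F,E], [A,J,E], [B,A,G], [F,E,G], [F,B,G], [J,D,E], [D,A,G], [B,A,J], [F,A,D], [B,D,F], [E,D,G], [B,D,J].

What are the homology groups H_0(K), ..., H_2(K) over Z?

H_0 ≅ Z,  H_1 ≅ Z/2,  H_2 = 0.

K has 7 vertices, 18 edges, 12 triangles.
rank ∂_0 = 0, rank ∂_1 = 6 ⇒ b_0 = 7 − 0 − 6 = 1; all invariant factors of ∂_1 are 1 so no torsion. So H_0 ≅ Z.
rank ∂_1 = 6, rank ∂_2 = 12 ⇒ b_1 = 18 − 6 − 12 = 0; ∂_2 has invariant factor(s) [2] giving torsion. So H_1 ≅ Z/2.
rank ∂_2 = 12, rank ∂_3 = 0 ⇒ b_2 = 12 − 12 − 0 = 0. So H_2 ≅ 0.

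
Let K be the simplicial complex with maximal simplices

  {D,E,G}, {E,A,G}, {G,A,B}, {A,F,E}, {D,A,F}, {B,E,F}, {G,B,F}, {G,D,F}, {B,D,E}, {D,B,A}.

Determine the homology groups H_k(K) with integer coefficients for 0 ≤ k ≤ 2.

H_0 = Z,  H_1 = Z/2,  H_2 = 0.

Order the vertices as A < B < D < E < F < G. Listing each simplex with vertices in this order, K has dimension 2 with simplices:

  0-simplices (6): A, B, D, E, F, G
  1-simplices (15): AB, AD, AE, AF, AG, BD, BE, BF, BG, DE, DF, DG, EF, EG, FG
  2-simplices (10): ABD, ABG, ADF, AEF, AEG, BDE, BEF, BFG, DEG, DFG

so the chain groups are C_0 ≅ Z^6, C_1 ≅ Z^15, C_2 ≅ Z^10.

The boundary map ∂_1: C_1 → C_0 is given by ∂[p,q] = [q] − [p].
As a 6×15 matrix over Z this has rank 5, with invariant factors (1,1,1,1,1).

Boundary ∂_2: C_2 → C_1 maps a triangle to the signed sum of its edges. For instance
  ∂DEG = EG − DG + DE,
  ∂BFG = FG − BG + BF.
This gives a 15×10 integer matrix of rank 10; reducing to Smith normal form yields diagonal entries (1,1,1,1,1,1,1,1,1,2).

From H_k ≅ ker(∂_k) / im(∂_{k+1}) we obtain:

  H_0: rank C_0 − rank ∂_1 = 6 − 5 = 1, and the invariant factors of ∂_1 are all 1, so H_0 ≅ Z.
  H_1: rank ker ∂_1 − rank ∂_2 = (15 − 5) − 10 = 0, and ∂_2 has invariant factor 2 > 1, so H_1 ≅ Z/2.
  H_2: rank ker ∂_2 − rank ∂_3 = (10 − 10) − 0 = 0, and there is no ∂_3, so H_2 ≅ 0.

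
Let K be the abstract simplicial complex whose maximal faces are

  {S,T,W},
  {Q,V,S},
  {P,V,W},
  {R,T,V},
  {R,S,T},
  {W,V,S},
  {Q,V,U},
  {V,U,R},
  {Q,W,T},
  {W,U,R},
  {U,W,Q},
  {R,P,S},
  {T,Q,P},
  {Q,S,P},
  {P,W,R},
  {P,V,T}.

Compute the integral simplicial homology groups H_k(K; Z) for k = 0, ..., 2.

H_0 ≅ Z,  H_1 ≅ Z^2,  H_2 ≅ Z.

We work with the vertex ordering P < Q < R < S < T < U < V < W. The simplices of K, each written with vertices in increasing order, are:

  0-simplices (8): P, Q, R, S, T, U, V, W
  1-simplices (24): PQ, PR, PS, PT, PV, PW, QS, QT, QU, QV, QW, RS, RT, RU, RV, RW, ST, SV, SW, TV, TW, UV, UW, VW
  2-simplices (16): PQS, PQT, PRS, PRW, PTV, PVW, QSV, QTW, QUV, QUW, RST, RTV, RUV, RUW, STW, SVW

Hence C_0 ≅ Z^8, C_1 ≅ Z^24, C_2 ≅ Z^16.

The boundary map ∂_1: C_1 → C_0 is given by ∂[p,q] = [q] − [p]. For instance
  ∂PT = T − P.
This gives a 8×24 integer matrix of rank 7; reducing to Smith normal form yields diagonal entries (1,1,1,1,1,1,1).

Boundary ∂_2: C_2 → C_1 maps a triangle to the signed sum of its edges. For instance
  ∂PVW = VW − PW + PV,
  ∂PRW = RW − PW + PR.
As a 24×16 matrix over Z this has rank 15, with invariant factors (1,1,1,1,1,1,1,1,1,1,1,1,1,1,1).

From H_k ≅ ker(∂_k) / im(∂_{k+1}) we obtain:

  H_0: rank C_0 − rank ∂_1 = 8 − 7 = 1, and the invariant factors of ∂_1 are all 1, so H_0 = Z.
  H_1: rank ker ∂_1 − rank ∂_2 = (24 − 7) − 15 = 2, and the invariant factors of ∂_2 are all 1, so H_1 = Z^2.
  H_2: rank ker ∂_2 − rank ∂_3 = (16 − 15) − 0 = 1, and there is no ∂_3, so H_2 = Z.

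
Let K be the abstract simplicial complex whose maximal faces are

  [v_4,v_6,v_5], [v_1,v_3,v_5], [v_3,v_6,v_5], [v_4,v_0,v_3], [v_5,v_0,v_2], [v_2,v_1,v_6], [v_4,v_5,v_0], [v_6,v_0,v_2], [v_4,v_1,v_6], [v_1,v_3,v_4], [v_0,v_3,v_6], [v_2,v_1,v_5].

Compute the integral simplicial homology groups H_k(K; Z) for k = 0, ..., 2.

H_0 ≅ Z,  H_1 ≅ Z/2Z,  H_2 = 0.

Take the total order v_0 < v_1 < v_2 < v_3 < v_4 < v_5 < v_6 on the vertex set. Then K (dimension 2) consists of the simplices:

  0-simplices (7): [v_0], [v_1], [v_2], [v_3], [v_4], [v_5], [v_6]
  1-simplices (18): (18 of them)
  2-simplices (12): (12 of them)

so the chain groups are C_0 ≅ Z^7, C_1 ≅ Z^18, C_2 ≅ Z^12.

The boundary map ∂_1: C_1 → C_0 maps an edge to its endpoints' difference, ∂[p,q] = q − p. For instance
  ∂[v_1,v_3] = [v_3] − [v_1].
This gives a 7×18 integer matrix of rank 6; reducing to Smith normal form yields diagonal entries (1,1,1,1,1,1).

The boundary map ∂_2: C_2 → C_1 acts by ∂[p,q,r] = [q,r] − [p,r] + [p,q]. For instance
  ∂[v_0,v_4,v_5] = [v_4,v_5] − [v_0,v_5] + [v_0,v_4],
  ∂[v_4,v_5,v_6] = [v_5,v_6] − [v_4,v_6] + [v_4,v_5].
The 18×12 boundary matrix has rank 12 and Smith normal form diag(1,1,1,1,1,1,1,1,1,1,1,2).

Computing H_k = (kernel of ∂_k) / (image of ∂_{k+1}):

  H_0: rank C_0 − rank ∂_1 = 7 − 6 = 1, and the invariant factors of ∂_1 are all 1, so H_0 = Z.
  H_1: rank ker ∂_1 − rank ∂_2 = (18 − 6) − 12 = 0, and ∂_2 has invariant factor 2 > 1, so H_1 = Z/2Z.
  H_2: rank ker ∂_2 − rank ∂_3 = (12 − 12) − 0 = 0, and there is no ∂_3, so H_2 = 0.

As a check, the Euler characteristic is 7 − 18 + 12 = 1, which agrees with 1 − 0 + 0 = 1.
(K is a triangulation of the real projective plane RP^2.)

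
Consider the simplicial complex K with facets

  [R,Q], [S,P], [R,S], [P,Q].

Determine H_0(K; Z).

H_0 ≅ Z.

Take the total order P < Q < R < S on the vertex set. Then K (dimension 1) consists of the simplices:

  0-simplices (4): P, Q, R, S
  1-simplices (4): PQ, PS, QR, RS

so the chain groups are C_0 ≅ Z^4, C_1 ≅ Z^4.

∂_1: C_1 → C_0 is given by ∂[p,q] = [q] − [p].
This gives a 4×4 integer matrix of rank 3; reducing to Smith normal form yields diagonal entries (1,1,1).

Now H_k = ker ∂_k / im ∂_{k+1}, so:

  H_0: rank C_0 − rank ∂_1 = 4 − 3 = 1, and the invariant factors of ∂_1 are all 1, so H_0 ≅ Z.

(K is a triangulation of the circle S^1.)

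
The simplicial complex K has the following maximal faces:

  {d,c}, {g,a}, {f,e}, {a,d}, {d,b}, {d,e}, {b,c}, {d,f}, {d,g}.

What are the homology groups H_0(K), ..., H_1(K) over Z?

H_0 = Z,  H_1 = Z^3.

Take the total order a < b < c < d < e < f < g on the vertex set. Then K (dimension 1) consists of the simplices:

  0-simplices (7): a, b, c, d, e, f, g
  1-simplices (9): ad, ag, bc, bd, cd, de, df, dg, ef

so the chain groups are C_0 ≅ Z^7, C_1 ≅ Z^9.

Boundary ∂_1: C_1 → C_0 sends each edge [p,q] (with p < q) to q − p.
The resulting 7×9 matrix has rank 6, and its Smith normal form has invariant factors (1,1,1,1,1,1).

Now H_k = ker ∂_k / im ∂_{k+1}, so:

  H_0: rank C_0 − rank ∂_1 = 7 − 6 = 1, and the invariant factors of ∂_1 are all 1, so H_0 = Z.
  H_1: rank ker ∂_1 − rank ∂_2 = (9 − 6) − 0 = 3, and there is no ∂_2, so H_1 = Z^3.

As a check, the Euler characteristic is 7 − 9 = -2, which agrees with 1 − 3 = -2.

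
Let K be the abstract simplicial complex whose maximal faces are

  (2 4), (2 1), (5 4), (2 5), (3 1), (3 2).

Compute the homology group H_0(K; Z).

We work with the vertex ordering 1 < 2 < 3 < 4 < 5. The simplices of K, each written with vertices in increasing order, are:

  0-simplices (5): [1], [2], [3], [4], [5]
  1-simplices (6): [1,2], [1,3], [2,3], [2,4], [2,5], [4,5]

giving chain groups C_0 ≅ Z^5, C_1 ≅ Z^6.

Boundary ∂_1: C_1 → C_0 maps an edge to its endpoints' difference, ∂[p,q] = q − p. For instance
  ∂[4,5] = [5] − [4].
As a 5×6 matrix over Z this has rank 4, with invariant factors (1,1,1,1).

Now H_k = ker ∂_k / im ∂_{k+1}, so:

  H_0: rank C_0 − rank ∂_1 = 5 − 4 = 1, and the invariant factors of ∂_1 are all 1, so H_0 = Z.

H_0 = Z.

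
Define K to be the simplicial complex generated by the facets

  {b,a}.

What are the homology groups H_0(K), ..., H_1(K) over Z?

H_0 = Z,  H_1 = 0.

K has 2 vertices, 1 edge.
rank ∂_0 = 0, rank ∂_1 = 1 ⇒ b_0 = 2 − 0 − 1 = 1; all invariant factors of ∂_1 are 1 so no torsion. So H_0 ≅ Z.
rank ∂_1 = 1, rank ∂_2 = 0 ⇒ b_1 = 1 − 1 − 0 = 0. So H_1 ≅ 0.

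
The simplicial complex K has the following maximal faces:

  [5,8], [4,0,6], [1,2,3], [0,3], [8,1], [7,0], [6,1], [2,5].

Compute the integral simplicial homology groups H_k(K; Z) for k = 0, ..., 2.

H_0 = Z,  H_1 = Z^2,  H_2 = 0.

Order the vertices as 0 < 1 < 2 < 3 < 4 < 5 < 6 < 7 < 8. Listing each simplex with vertices in this order, K has dimension 2 with simplices:

  0-simplices (9): [0], [1], [2], [3], [4], [5], [6], [7], [8]
  1-simplices (12): [0,3], [0,4], [0,6], [0,7], [1,2], [1,3], [1,6], [1,8], [2,3], [2,5], [4,6], [5,8]
  2-simplices (2): [0,4,6], [1,2,3]

Hence C_0 ≅ Z^9, C_1 ≅ Z^12, C_2 ≅ Z^2.

Boundary ∂_1: C_1 → C_0 sends each edge [p,q] (with p < q) to q − p.
This gives a 9×12 integer matrix of rank 8; reducing to Smith normal form yields diagonal entries (1,1,1,1,1,1,1,1).

Boundary ∂_2: C_2 → C_1 sends each 2-simplex [p,q,r] to [q,r] − [p,r] + [p,q]. For instance
  ∂[0,4,6] = [4,6] − [0,6] + [0,4],
  ∂[1,2,3] = [2,3] − [1,3] + [1,2].
As a 12×2 matrix over Z this has rank 2, with invariant factors (1,1).

Reading off H_k = ker ∂_k / im ∂_{k+1}:

  H_0: rank C_0 − rank ∂_1 = 9 − 8 = 1, and the invariant factors of ∂_1 are all 1, so H_0 ≅ Z.
  H_1: rank ker ∂_1 − rank ∂_2 = (12 − 8) − 2 = 2, and the invariant factors of ∂_2 are all 1, so H_1 ≅ Z^2.
  H_2: rank ker ∂_2 − rank ∂_3 = (2 − 2) − 0 = 0, and there is no ∂_3, so H_2 ≅ 0.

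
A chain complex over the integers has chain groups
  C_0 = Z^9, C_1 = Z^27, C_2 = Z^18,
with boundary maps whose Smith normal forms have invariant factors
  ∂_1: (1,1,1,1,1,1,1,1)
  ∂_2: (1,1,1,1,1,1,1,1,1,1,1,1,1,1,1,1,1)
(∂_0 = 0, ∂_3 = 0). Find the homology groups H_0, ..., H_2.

H_0 ≅ Z,  H_1 ≅ Z^2,  H_2 ≅ Z.

H_0: b_0 = 9 − 0 − 8 = 1; torsion from ∂_1 factors > 1: none. So H_0 ≅ Z.
H_1: b_1 = 27 − 8 − 17 = 2; torsion from ∂_2 factors > 1: none. So H_1 ≅ Z^2.
H_2: b_2 = 18 − 17 − 0 = 1; torsion from ∂_3 factors > 1: none. So H_2 ≅ Z.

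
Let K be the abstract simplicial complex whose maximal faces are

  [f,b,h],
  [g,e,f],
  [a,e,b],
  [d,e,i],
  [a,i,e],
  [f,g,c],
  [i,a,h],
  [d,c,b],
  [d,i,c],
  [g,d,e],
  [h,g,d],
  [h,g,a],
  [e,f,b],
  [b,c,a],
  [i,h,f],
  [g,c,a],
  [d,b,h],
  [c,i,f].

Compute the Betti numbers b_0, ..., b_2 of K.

Order the vertices as a < b < c < d < e < f < g < h < i. Listing each simplex with vertices in this order, K has dimension 2 with simplices:

  0-simplices (9): a, b, c, d, e, f, g, h, i
  1-simplices (27): ab, ac, ae, ag, ah, ai, bc, bd, be, bf, bh, cd, cf, cg, ci, de, dg, dh, di, ef, eg, ei, fg, fh, fi, gh, hi
  2-simplices (18): abc, abe, acg, aei, agh, ahi, bcd, bdh, bef, bfh, cdi, cfg, cfi, deg, dei, dgh, efg, fhi

so the chain groups are C_0 ≅ Z^9, C_1 ≅ Z^27, C_2 ≅ Z^18.

Boundary ∂_1: C_1 → C_0 sends each edge [p,q] (with p < q) to q − p. For instance
  ∂ci = i − c.
The resulting 9×27 matrix has rank 8, and its Smith normal form has invariant factors (1,1,1,1,1,1,1,1).

The boundary map ∂_2: C_2 → C_1 sends each 2-simplex [p,q,r] to [q,r] − [p,r] + [p,q]. For instance
  ∂dgh = gh − dh + dg,
  ∂deg = eg − dg + de.
As a 27×18 matrix over Z this has rank 17, with invariant factors (1,1,1,1,1,1,1,1,1,1,1,1,1,1,1,1,1).

Computing H_k = (kernel of ∂_k) / (image of ∂_{k+1}):

  H_0: rank C_0 − rank ∂_1 = 9 − 8 = 1, and the invariant factors of ∂_1 are all 1, so H_0 = Z.
  H_1: rank ker ∂_1 − rank ∂_2 = (27 − 8) − 17 = 2, and the invariant factors of ∂_2 are all 1, so H_1 = Z^2.
  H_2: rank ker ∂_2 − rank ∂_3 = (18 − 17) − 0 = 1, and there is no ∂_3, so H_2 = Z.

As a check, the Euler characteristic is 9 − 27 + 18 = 0, which agrees with 1 − 2 + 1 = 0.

Hence the Betti numbers are b_0 = 1, b_1 = 2, b_2 = 1.

b_0 = 1, b_1 = 2, b_2 = 1.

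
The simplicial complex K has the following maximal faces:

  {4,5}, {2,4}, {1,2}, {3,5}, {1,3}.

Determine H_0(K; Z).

We work with the vertex ordering 1 < 2 < 3 < 4 < 5. The simplices of K, each written with vertices in increasing order, are:

  0-simplices (5): [1], [2], [3], [4], [5]
  1-simplices (5): [1,2], [1,3], [2,4], [3,5], [4,5]

so the chain groups are C_0 ≅ Z^5, C_1 ≅ Z^5.

The boundary map ∂_1: C_1 → C_0 is given by ∂[p,q] = [q] − [p]. For instance
  ∂[2,4] = [4] − [2].
As a 5×5 matrix over Z this has rank 4, with invariant factors (1,1,1,1).

From H_k ≅ ker(∂_k) / im(∂_{k+1}) we obtain:

  H_0: rank C_0 − rank ∂_1 = 5 − 4 = 1, and the invariant factors of ∂_1 are all 1, so H_0 ≅ Z.

H_0 = Z.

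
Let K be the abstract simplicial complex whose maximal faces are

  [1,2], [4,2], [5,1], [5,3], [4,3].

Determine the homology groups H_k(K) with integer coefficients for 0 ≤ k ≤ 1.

H_0 = Z,  H_1 = Z.

We work with the vertex ordering 1 < 2 < 3 < 4 < 5. The simplices of K, each written with vertices in increasing order, are:

  0-simplices (5): [1], [2], [3], [4], [5]
  1-simplices (5): [1,2], [1,5], [2,4], [3,4], [3,5]

so the chain groups are C_0 ≅ Z^5, C_1 ≅ Z^5.

∂_1: C_1 → C_0 is given by ∂[p,q] = [q] − [p]. For instance
  ∂[3,5] = [5] − [3].
As a 5×5 matrix over Z this has rank 4, with invariant factors (1,1,1,1).

From H_k ≅ ker(∂_k) / im(∂_{k+1}) we obtain:

  H_0: rank C_0 − rank ∂_1 = 5 − 4 = 1, and the invariant factors of ∂_1 are all 1, so H_0 = Z.
  H_1: rank ker ∂_1 − rank ∂_2 = (5 − 4) − 0 = 1, and there is no ∂_2, so H_1 = Z.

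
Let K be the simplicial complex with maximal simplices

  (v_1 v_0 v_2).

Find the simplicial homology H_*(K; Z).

H_0 ≅ Z,  H_1 = 0,  H_2 = 0.

Order the vertices as v_0 < v_1 < v_2. Listing each simplex with vertices in this order, K has dimension 2 with simplices:

  0-simplices (3): [v_0], [v_1], [v_2]
  1-simplices (3): [v_0,v_1], [v_0,v_2], [v_1,v_2]
  2-simplices (1): [v_0,v_1,v_2]

giving chain groups C_0 ≅ Z^3, C_1 ≅ Z^3, C_2 ≅ Z^1.

Boundary ∂_1: C_1 → C_0 sends each edge [p,q] (with p < q) to q − p. For instance
  ∂[v_0,v_2] = [v_2] − [v_0].
The resulting 3×3 matrix has rank 2, and its Smith normal form has invariant factors (1,1).

The boundary map ∂_2: C_2 → C_1 maps a triangle to the signed sum of its edges. For instance
  ∂[v_0,v_1,v_2] = [v_1,v_2] − [v_0,v_2] + [v_0,v_1].
The 3×1 boundary matrix has rank 1 and Smith normal form diag(1).

Now H_k = ker ∂_k / im ∂_{k+1}, so:

  H_0: rank C_0 − rank ∂_1 = 3 − 2 = 1, and the invariant factors of ∂_1 are all 1, so H_0 ≅ Z.
  H_1: rank ker ∂_1 − rank ∂_2 = (3 − 2) − 1 = 0, and the invariant factors of ∂_2 are all 1, so H_1 ≅ 0.
  H_2: rank ker ∂_2 − rank ∂_3 = (1 − 1) − 0 = 0, and there is no ∂_3, so H_2 ≅ 0.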